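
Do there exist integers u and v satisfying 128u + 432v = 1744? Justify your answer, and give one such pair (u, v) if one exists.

Since gcd(128, 432) = 16 and 1744 = 16·109, Bézout's identity guarantees a solution.
Dividing through by 16 reduces the equation to 8u + 27v = 109.
Euclidean algorithm: 27 = 3·8 + 3, 8 = 2·3 + 2, 3 = 1·2 + 1, 2 = 2·1 + 0.
Unwinding: 1 = 3 − 1·2 = 3 − (8 − 2·3) = −8 + 3·3 = −8 + 3·(27 − 3·8) = 3·27 − 10·8, i.e. 8·(-10) + 27·3 = 1.
Scaling by 109 gives the particular solution (u, v) = (-1090, 327).
Shifting by a multiple of (27, −8) keeps it a solution: u = -1090 + 41·27 = 17, v = 327 − 41·8 = -1.
Check: 128·17 + 432·(-1) = 2176 − 432 = 1744. ✓

u = 17, v = -1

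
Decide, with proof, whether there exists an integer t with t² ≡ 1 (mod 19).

Take t = 1. Then 1² = 1, and since 0 ≤ 1 < 19 this is already reduced: 1² ≡ 1 (mod 19).

t = 1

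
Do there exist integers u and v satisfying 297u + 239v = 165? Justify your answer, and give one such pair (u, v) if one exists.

u = 213, v = -264

297 and 239 are coprime, so 297u + 239v ranges over all of ℤ.
Run the Euclidean algorithm on 297 and 239: 297 = 1·239 + 58, 239 = 4·58 + 7, 58 = 8·7 + 2, 7 = 3·2 + 1, 2 = 2·1 + 0.
Working back up the chain: 1 = 7 − 3·2 = 7 − 3·(58 − 8·7) = −3·58 + 25·7 = −3·58 + 25·(239 − 4·58) = 25·239 − 103·58 = 25·239 − 103·(297 − 1·239) = −103·297 + 128·239. So 297·(-103) + 239·128 = 1.
Times 165: 297·(-16995) + 239·21120 = 165, so (-16995, 21120) solves it.
Adding 72·239 to u and subtracting 72·297 from v gives the tidier solution (213, -264).
Check: 297·213 + 239·(-264) = 63261 − 63096 = 165. ✓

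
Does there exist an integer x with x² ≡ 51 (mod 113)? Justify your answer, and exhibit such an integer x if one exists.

x = 27

Take x = 27. Then 27² = 729 = 6·113 + 51, so 27² ≡ 51 (mod 113).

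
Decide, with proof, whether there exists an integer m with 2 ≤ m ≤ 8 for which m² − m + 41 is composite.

There is no such integer m in that range.

The values for m = 2, 3, …, 8 are 43, 47, 53, 61, 71, 83, 97, and each of these is prime.
So no value in the range makes the expression composite.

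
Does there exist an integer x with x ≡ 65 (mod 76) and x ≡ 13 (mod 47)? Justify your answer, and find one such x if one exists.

x = 2269

Since 76 and 47 share no common factor, CRT says the pair of congruences has a solution (unique mod 3572).
Any solution of the first congruence is x = 65 + 76t; substituting into the second, 76t ≡ 13 − 65 ≡ 42 (mod 47).
76 ≡ 29 (mod 47), so this reads 29t ≡ 42 (mod 47). Note 29·13 = 377 ≡ 1 (mod 47) (as 377 − 1 = 8·47), so 29⁻¹ ≡ 13.
Multiplying by 13: t ≡ 13·42 = 546 ≡ 29 (mod 47).
Taking t = 29 gives x = 65 + 76·29 = 2269.
Check: 2269 mod 76 = 65, 2269 mod 47 = 13. ✓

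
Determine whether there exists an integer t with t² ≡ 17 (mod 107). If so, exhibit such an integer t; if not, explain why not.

No, no such integer exists.

Apply Euler's criterion with the prime 107: 17 is a quadratic residue iff 17^53 ≡ 1 (mod 107), and a non-residue iff it is ≡ −1.
Squaring successively (mod 107): 17^2 = 289 ≡ 75; 17^4 ≡ 75² = 5625 ≡ 61; 17^8 ≡ 61² = 3721 ≡ 83; 17^16 ≡ 83² = 6889 ≡ 41; 17^32 ≡ 41² = 1681 ≡ 76.
Since 53 = 32 + 16 + 4 + 1, 17^53 ≡ 76 · 41 · 61 · 17; multiplying out mod 107: 76·41 = 3116 ≡ 13, then 13·61 = 793 ≡ 44, then 44·17 = 748 ≡ 106. Thus 17^53 ≡ 106 ≡ −1 (mod 107).
The value −1 means 17 is a non-residue modulo 107, so t² ≡ 17 (mod 107) is impossible.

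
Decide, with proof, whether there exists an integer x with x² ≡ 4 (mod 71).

Take x = 69. Then 69² = 4761 = 67·71 + 4, so 69² ≡ 4 (mod 71).

x = 69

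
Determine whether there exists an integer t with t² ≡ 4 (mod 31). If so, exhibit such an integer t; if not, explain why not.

t = 29 works: 29² = 841, and 841 − 4 = 837 = 27·31.

t = 29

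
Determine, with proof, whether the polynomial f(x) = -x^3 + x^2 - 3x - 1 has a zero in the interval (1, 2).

No such root exists.

f(1) = -4 and f(2) = -11, both negative.
f'(x) = -3x^2 + 2x - 3 has discriminant 2² − 4·(-3)·(-3) = -32 < 0, so f' has no real roots and is negative for every real x.
Hence f is strictly decreasing on ℝ, and in particular on [1, 2]. A strictly monotone function with same-sign endpoint values stays negative on the whole interval, so f has no zero in (1, 2).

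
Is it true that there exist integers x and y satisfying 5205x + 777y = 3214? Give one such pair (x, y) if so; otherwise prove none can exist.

No such integers exist.

gcd(5205, 777) = 3, so every integer of the form 5205x + 777y is a multiple of 3.
But 3214 is not a multiple of 3 (it leaves remainder 1).
Hence no integers x, y satisfy the equation.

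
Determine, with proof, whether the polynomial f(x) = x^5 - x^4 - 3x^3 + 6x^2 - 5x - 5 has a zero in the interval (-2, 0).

f(-2) = 5 and f(0) = -5, which have opposite signs.
f is continuous everywhere (it is a polynomial), in particular on [-2, 0].
By the Intermediate Value Theorem f must vanish at some point of (-2, 0).

Yes, f has a root in the interval.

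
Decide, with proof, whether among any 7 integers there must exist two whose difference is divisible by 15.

Consider the 7 integers 53, 54, …, 59. They lie in distinct residue classes modulo 15, since 7 ≤ 15.
The differences between them range over 1, …, 6, none of which is divisible by 15.

No, the set {53, 54, 55, 56, 57, 58, 59} is a counterexample.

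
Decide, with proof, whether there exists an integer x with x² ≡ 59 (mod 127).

Apply Euler's criterion with the prime 127: 59 is a quadratic residue iff 59^63 ≡ 1 (mod 127), and a non-residue iff it is ≡ −1.
Squaring successively (mod 127): 59^2 = 3481 ≡ 52; 59^4 ≡ 52² = 2704 ≡ 37; 59^8 ≡ 37² = 1369 ≡ 99; 59^16 ≡ 99² = 9801 ≡ 22; 59^32 ≡ 22² = 484 ≡ 103.
Since 63 = 32 + 16 + 8 + 4 + 2 + 1, 59^63 ≡ 103 · 22 · 99 · 37 · 52 · 59; multiplying out mod 127: 103·22 = 2266 ≡ 107, then 107·99 = 10593 ≡ 52, then 52·37 = 1924 ≡ 19, then 19·52 = 988 ≡ 99, then 99·59 = 5841 ≡ 126. Thus 59^63 ≡ 126 ≡ −1 (mod 127).
By Euler's criterion 59 is a quadratic non-residue mod 127: no x satisfies x² ≡ 59 (mod 127).

No, no such integer exists.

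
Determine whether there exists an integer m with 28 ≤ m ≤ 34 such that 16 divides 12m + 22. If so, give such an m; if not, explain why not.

There is no such integer m in that range.

The values of 12m + 22 for m = 28, 29, …, 34 are 358, 370, 382, 394, 406, 418, 430; reduced mod 16 these are 6, 2, 14, 10, 6, 2, 14.
Since 0 is absent from this list, 16 ∤ 12m + 22 for every m with 28 ≤ m ≤ 34.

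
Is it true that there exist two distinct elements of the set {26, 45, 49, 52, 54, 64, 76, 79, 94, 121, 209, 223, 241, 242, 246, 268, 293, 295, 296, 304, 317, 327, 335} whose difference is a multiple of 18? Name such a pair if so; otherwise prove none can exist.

Reduce each element mod 18: 26↦8, 45↦9, 49↦13, 52↦16, 54↦0, 64↦10, 76↦4, 79↦7, 94↦4, 121↦13, 209↦11, 223↦7, 241↦7, 242↦8, 246↦12, 268↦16, 293↦5, 295↦7, 296↦8, 304↦16, 317↦11, 327↦3, 335↦11. The residue 8 repeats (at 26 and 242), and 242 − 26 = 216 = 12·18.

The pair (26, 242) works.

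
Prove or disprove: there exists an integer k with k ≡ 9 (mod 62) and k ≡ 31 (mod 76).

Here gcd(62, 76) = 2, and both 9 and 31 leave remainder 1 mod 2, so the system is consistent.
Put k = 9 + 62t, so we need 62t ≡ 22 (mod 76), equivalently (divide by 2) 31t ≡ 11 (mod 38).
Since 31·27 = 837 = 22·38 + 1, the inverse of 31 mod 38 is 27.
Therefore t ≡ 27·11 = 297 ≡ 31 (mod 38).
Then k = 9 + 62·31 = 1931.
Verify: 1931 = 31·62 + 9 and 1931 = 25·76 + 31. ✓

k = 1931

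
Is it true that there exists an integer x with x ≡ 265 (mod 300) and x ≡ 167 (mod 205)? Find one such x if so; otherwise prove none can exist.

Both moduli are multiples of 5 = gcd(300, 205), so any solution would satisfy x ≡ 265 and x ≡ 167 modulo 5 simultaneously.
These are incompatible: 265 − 167 = 98 is not divisible by 5.
So no integer satisfies both congruences.

No, no such integer exists.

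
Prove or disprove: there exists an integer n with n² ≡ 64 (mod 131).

n = 8

Take n = 8. Then 8² = 64, and since 0 ≤ 64 < 131 this is already reduced: 8² ≡ 64 (mod 131).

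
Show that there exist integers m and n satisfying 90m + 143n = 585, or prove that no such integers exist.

Since gcd(90, 143) = 1, every integer is an integer combination of 90 and 143.
Run the Euclidean algorithm on 143 and 90: 143 = 1·90 + 53, 90 = 1·53 + 37, 53 = 1·37 + 16, 37 = 2·16 + 5, 16 = 3·5 + 1, 5 = 5·1 + 0.
Unwinding: 1 = 16 − 3·5 = 16 − 3·(37 − 2·16) = −3·37 + 7·16 = −3·37 + 7·(53 − 1·37) = 7·53 − 10·37 = 7·53 − 10·(90 − 1·53) = −10·90 + 17·53 = −10·90 + 17·(143 − 1·90) = 17·143 − 27·90, i.e. 90·(-27) + 143·17 = 1.
Multiplying through by 585: m = (-27)·585 = -15795, n = 17·585 = 9945 is a solution.
Shifting by a multiple of (143, −90) keeps it a solution: m = -15795 + 111·143 = 78, n = 9945 − 111·90 = -45.
Check: 90·78 + 143·(-45) = 7020 − 6435 = 585. ✓

m = 78, n = -45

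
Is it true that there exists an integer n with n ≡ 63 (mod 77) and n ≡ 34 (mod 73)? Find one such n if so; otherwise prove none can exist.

n = 910

Since 77 and 73 share no common factor, CRT says the pair of congruences has a solution (unique mod 5621).
Any solution of the first congruence is n = 63 + 77t; substituting into the second, 77t ≡ 34 − 63 ≡ 44 (mod 73).
77 ≡ 4 (mod 73), so this reads 4t ≡ 44 (mod 73). Note 4·55 = 220 ≡ 1 (mod 73) (as 220 − 1 = 3·73), so 4⁻¹ ≡ 55.
Therefore t ≡ 55·44 = 2420 ≡ 11 (mod 73).
With t = 11: n = 63 + 77·11 = 910.
Check: 910 mod 77 = 63, 910 mod 73 = 34. ✓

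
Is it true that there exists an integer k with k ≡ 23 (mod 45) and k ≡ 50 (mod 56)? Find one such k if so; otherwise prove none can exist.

k = 1058

The moduli 45 and 56 are coprime, so by the Chinese Remainder Theorem a unique solution modulo 2520 exists.
Write k = 23 + 45t and require 23 + 45t ≡ 50 (mod 56), i.e. 45t ≡ 27 (mod 56).
To invert 45 modulo 56: 56 = 1·45 + 11, 45 = 4·11 + 1, 11 = 11·1 + 0, and unwinding, 1 = 45 − 4·11 = 45 − 4·(56 − 1·45) = −4·56 + 5·45. Thus 45⁻¹ ≡ 5 (mod 56).
Multiplying by 5: t ≡ 5·27 = 135 ≡ 23 (mod 56).
With t = 23: k = 23 + 45·23 = 1058.
Indeed 1058 ≡ 23 (mod 45) and 1058 ≡ 50 (mod 56).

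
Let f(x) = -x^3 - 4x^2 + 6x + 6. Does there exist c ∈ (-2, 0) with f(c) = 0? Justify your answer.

Yes, f has a root in the interval.

f(-2) = -14 and f(0) = 6, which have opposite signs.
Since f is a polynomial it is continuous on [-2, 0].
The Intermediate Value Theorem then guarantees some c ∈ (-2, 0) with f(c) = 0.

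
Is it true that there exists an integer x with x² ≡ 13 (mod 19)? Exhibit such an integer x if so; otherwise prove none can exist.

There is no such integer.

Squares mod 19 repeat after x = 9 (as (−x)² = x²); for x = 0..9 they are 0, 1, 4, 9, 16, 6, 17, 11, 7, 5.
So the quadratic residues mod 19 are {0, 1, 4, 5, 6, 7, 9, 11, 16, 17}, and 13 is not among them.
Therefore x² ≡ 13 (mod 19) has no solution.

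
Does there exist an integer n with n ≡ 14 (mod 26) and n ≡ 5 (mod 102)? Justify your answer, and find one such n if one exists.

No such integer exists.

gcd(26, 102) = 2. If n ≡ 14 (mod 26) and n ≡ 5 (mod 102), then n ≡ 14 (mod 2) and n ≡ 5 (mod 2).
These are incompatible: 14 − 5 = 9 is not divisible by 2.
Therefore no such n exists.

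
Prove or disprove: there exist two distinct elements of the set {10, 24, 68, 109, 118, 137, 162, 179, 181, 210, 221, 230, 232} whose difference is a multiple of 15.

No, no such pair exists.

Residues mod 15: 10↦10, 24↦9, 68↦8, 109↦4, 118↦13, 137↦2, 162↦12, 179↦14, 181↦1, 210↦0, 221↦11, 230↦5, 232↦7.
These 13 residues are pairwise different, hence no difference of two elements is divisible by 15.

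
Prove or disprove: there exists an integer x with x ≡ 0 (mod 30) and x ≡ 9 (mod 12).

gcd(30, 12) = 6. If x ≡ 0 (mod 30) and x ≡ 9 (mod 12), then x ≡ 0 (mod 6) and x ≡ 9 (mod 6).
These are incompatible: 0 − 9 = -9 is not divisible by 6.
Therefore no such x exists.

No, no such integer exists.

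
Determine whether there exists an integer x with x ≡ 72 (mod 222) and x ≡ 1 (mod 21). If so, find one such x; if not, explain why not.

No such integer exists.

Reduce both congruences modulo 3, which divides 222 and 21: they say x ≡ 72 (mod 3) and x ≡ 1 (mod 3).
But 72 mod 3 = 0 while 1 mod 3 = 1, a contradiction.
Hence the system has no solution.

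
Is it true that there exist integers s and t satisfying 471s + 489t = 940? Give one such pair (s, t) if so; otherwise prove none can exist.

No such integers exist.

Both 471 and 489 are divisible by gcd(471, 489) = 3, hence so is any combination 471s + 489t.
But 940 = 3·313 + 1, so 3 ∤ 940.
Hence no integers s, t satisfy the equation.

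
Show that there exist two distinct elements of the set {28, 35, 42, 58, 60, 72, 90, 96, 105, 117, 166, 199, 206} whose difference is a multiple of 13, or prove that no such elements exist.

No such pair exists.

Reduce each element modulo 13: 28↦2, 35↦9, 42↦3, 58↦6, 60↦8, 72↦7, 90↦12, 96↦5, 105↦1, 117↦0, 166↦10, 199↦4, 206↦11.
All 13 residues are distinct, so no two elements differ by a multiple of 13.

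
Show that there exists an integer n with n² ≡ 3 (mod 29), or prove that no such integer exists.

29 is prime, so by Euler's criterion 3 is a square mod 29 iff 3^((29−1)/2) = 3^14 ≡ 1 (mod 29).
Squaring successively (mod 29): 3^2 = 9 ≡ 9; 3^4 ≡ 9² = 81 ≡ 23; 3^8 ≡ 23² = 529 ≡ 7.
Since 14 = 8 + 4 + 2, 3^14 ≡ 7 · 23 · 9; multiplying out mod 29: 7·23 = 161 ≡ 16, then 16·9 = 144 ≡ 28. Thus 3^14 ≡ 28 ≡ −1 (mod 29).
By Euler's criterion 3 is a quadratic non-residue mod 29: no n satisfies n² ≡ 3 (mod 29).

No such integer exists.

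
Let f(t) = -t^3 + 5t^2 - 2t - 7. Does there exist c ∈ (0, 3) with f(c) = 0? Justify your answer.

f(0) = -7 and f(3) = 5, which have opposite signs.
Since f is a polynomial it is continuous on [0, 3].
By the Intermediate Value Theorem f must vanish at some point of (0, 3).

Yes, f has a root in the interval.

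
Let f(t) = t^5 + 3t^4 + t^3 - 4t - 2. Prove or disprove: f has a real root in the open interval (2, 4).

The endpoint values f(2) = 78 and f(4) = 1838 are both positive. Claim: f(t) > 0 for every t in (2, 4).
Shift to the endpoint 2: with t = 2 + u (0 < u < 2), one computes f(2 + u) = u^5 + 13u^4 + 65u^3 + 158u^2 + 184u + 78.
All 6 nonzero coefficients of this polynomial in u are positive; hence for u > 0 the value is a sum of positive terms (the constant 78 among them).
Therefore f(t) > 0 throughout (2, 4), and f has no zero there.

No such root exists.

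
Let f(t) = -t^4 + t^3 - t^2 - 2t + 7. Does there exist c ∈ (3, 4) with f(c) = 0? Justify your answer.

No.

The endpoint values f(3) = -62 and f(4) = -209 are both negative. Claim: f(t) < 0 for every t in (3, 4).
Shift to the endpoint 3: with t = 3 + u (0 < u < 1), one computes f(3 + u) = -u^4 - 11u^3 - 46u^2 - 89u - 62.
The nonzero coefficients here are all negative, so for u > 0 every term is negative (or zero), and the constant term -62 is strictly negative.
Therefore f(t) < 0 throughout (3, 4), and f has no zero there.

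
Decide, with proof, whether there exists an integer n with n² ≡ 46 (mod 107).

No, no such integer exists.

Apply Euler's criterion with the prime 107: 46 is a quadratic residue iff 46^53 ≡ 1 (mod 107), and a non-residue iff it is ≡ −1.
Squaring successively (mod 107): 46^2 = 2116 ≡ 83; 46^4 ≡ 83² = 6889 ≡ 41; 46^8 ≡ 41² = 1681 ≡ 76; 46^16 ≡ 76² = 5776 ≡ 105; 46^32 ≡ 105² = 11025 ≡ 4.
Since 53 = 32 + 16 + 4 + 1, 46^53 ≡ 4 · 105 · 41 · 46; multiplying out mod 107: 4·105 = 420 ≡ 99, then 99·41 = 4059 ≡ 100, then 100·46 = 4600 ≡ 106. Thus 46^53 ≡ 106 ≡ −1 (mod 107).
By Euler's criterion 46 is a quadratic non-residue mod 107: no n satisfies n² ≡ 46 (mod 107).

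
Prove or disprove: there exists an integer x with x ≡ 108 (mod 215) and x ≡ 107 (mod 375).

Reduce both congruences modulo 5, which divides 215 and 375: they say x ≡ 108 (mod 5) and x ≡ 107 (mod 5).
These are incompatible: 108 − 107 = 1 is not divisible by 5.
Hence the system has no solution.

There is no such integer.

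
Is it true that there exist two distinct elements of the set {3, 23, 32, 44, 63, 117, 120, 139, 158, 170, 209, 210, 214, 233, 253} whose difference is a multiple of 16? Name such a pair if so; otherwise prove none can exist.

No such pair exists.

Residues mod 16: 3↦3, 23↦7, 32↦0, 44↦12, 63↦15, 117↦5, 120↦8, 139↦11, 158↦14, 170↦10, 209↦1, 210↦2, 214↦6, 233↦9, 253↦13.
These 15 residues are pairwise different, hence no difference of two elements is divisible by 16.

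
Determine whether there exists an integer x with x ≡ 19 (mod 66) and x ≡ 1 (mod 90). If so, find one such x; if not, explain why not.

x = 811

Here gcd(66, 90) = 6, and both 19 and 1 leave remainder 1 mod 6, so the system is consistent.
Write x = 19 + 66t. Then 66t ≡ 1 − 19 ≡ 72 (mod 90); dividing through by 6 gives 11t ≡ 12 (mod 15).
Since 11·11 = 121 = 8·15 + 1, the inverse of 11 mod 15 is 11.
Therefore t ≡ 11·12 = 132 ≡ 12 (mod 15).
Then x = 19 + 66·12 = 811.
Indeed 811 ≡ 19 (mod 66) and 811 ≡ 1 (mod 90).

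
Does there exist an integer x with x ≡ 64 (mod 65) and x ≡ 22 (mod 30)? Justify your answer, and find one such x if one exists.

Reduce both congruences modulo 5, which divides 65 and 30: they say x ≡ 64 (mod 5) and x ≡ 22 (mod 5).
These are incompatible: 64 − 22 = 42 is not divisible by 5.
Hence the system has no solution.

No such integer exists.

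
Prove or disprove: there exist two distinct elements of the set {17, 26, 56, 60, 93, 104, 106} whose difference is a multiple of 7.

Two integers differ by a multiple of 7 exactly when they have the same residue mod 7. The residues are 17↦3, 26↦5, 56↦0, 60↦4, 93↦2, 104↦6, 106↦1.
All 7 residues are distinct, so no two elements differ by a multiple of 7.

There is no such pair.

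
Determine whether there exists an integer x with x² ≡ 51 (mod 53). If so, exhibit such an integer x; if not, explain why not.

No, no such integer exists.

53 is prime, so by Euler's criterion 51 is a square mod 53 iff 51^((53−1)/2) = 51^26 ≡ 1 (mod 53).
Repeated squaring mod 53: 51^2 = 2601 ≡ 4; 51^4 ≡ 4² = 16 ≡ 16; 51^8 ≡ 16² = 256 ≡ 44; 51^16 ≡ 44² = 1936 ≡ 28.
Since 26 = 16 + 8 + 2, 51^26 ≡ 28 · 44 · 4; multiplying out mod 53: 28·44 = 1232 ≡ 13, then 13·4 = 52 ≡ 52. Thus 51^26 ≡ 52 ≡ −1 (mod 53).
The value −1 means 51 is a non-residue modulo 53, so x² ≡ 51 (mod 53) is impossible.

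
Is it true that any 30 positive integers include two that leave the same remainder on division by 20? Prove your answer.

Yes, this is always true.

Partition the integers by their residue mod 20; there are 20 classes.
Placing 30 integers into 20 classes, some class receives at least two — say a and b.
That is, a and b leave the same remainder on division by 20, as claimed.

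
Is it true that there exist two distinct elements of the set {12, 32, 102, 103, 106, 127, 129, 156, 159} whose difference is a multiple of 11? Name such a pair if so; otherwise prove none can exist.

Two integers differ by a multiple of 11 exactly when they have the same residue mod 11. The residues are 12↦1, 32↦10, 102↦3, 103↦4, 106↦7, 127↦6, 129↦8, 156↦2, 159↦5.
No residue repeats among the 9 elements, so no pair has difference ≡ 0 (mod 11).

There is no such pair.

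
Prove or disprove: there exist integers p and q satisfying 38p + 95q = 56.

There are no such integers.

gcd(38, 95) = 19, so every integer of the form 38p + 95q is a multiple of 19.
But 56 is not a multiple of 19 (it leaves remainder 18).
Hence no integers p, q satisfy the equation.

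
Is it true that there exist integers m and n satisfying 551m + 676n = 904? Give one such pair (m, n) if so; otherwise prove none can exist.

m = 420, n = -341

551 and 676 are coprime, so 551m + 676n ranges over all of ℤ.
Dividing repeatedly: 676 = 1·551 + 125, 551 = 4·125 + 51, 125 = 2·51 + 23, 51 = 2·23 + 5, 23 = 4·5 + 3, 5 = 1·3 + 2, 3 = 1·2 + 1, 2 = 2·1 + 0.
Unwinding: 1 = 3 − 1·2 = 3 − (5 − 1·3) = −5 + 2·3 = −5 + 2·(23 − 4·5) = 2·23 − 9·5 = 2·23 − 9·(51 − 2·23) = −9·51 + 20·23 = −9·51 + 20·(125 − 2·51) = 20·125 − 49·51 = 20·125 − 49·(551 − 4·125) = −49·551 + 216·125 = −49·551 + 216·(676 − 1·551) = 216·676 − 265·551, i.e. 551·(-265) + 676·216 = 1.
Times 904: 551·(-239560) + 676·195264 = 904, so (-239560, 195264) solves it.
Adding 355·676 to m and subtracting 355·551 from n gives the tidier solution (420, -341).
Check: 551·420 + 676·(-341) = 231420 − 230516 = 904. ✓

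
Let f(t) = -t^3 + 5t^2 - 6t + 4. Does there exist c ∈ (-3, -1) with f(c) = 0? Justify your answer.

The endpoint values f(-3) = 94 and f(-1) = 16 are both positive. Claim: f(t) > 0 for every t in (-3, -1).
Substitute t = -1 − u, where 0 < u < 2 on the interval. Expanding, f(-1 − u) = u^3 + 8u^2 + 19u + 16.
The nonzero coefficients here are all positive, so for u > 0 every term is positive (or zero), and the constant term 16 is strictly positive.
So f is strictly positive on (-3, -1); no root exists in the interval.

f has no root in that interval.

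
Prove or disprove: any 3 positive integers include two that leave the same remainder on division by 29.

No, the set {1, 2, 3} is a counterexample.

Take the 3 consecutive integers 1, 2, 3: their residues mod 29 are all distinct because 3 ≤ 29.
So no two of them leave the same remainder on division by 29; the claim fails for this set.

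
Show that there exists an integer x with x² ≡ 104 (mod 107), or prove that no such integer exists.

Apply Euler's criterion with the prime 107: 104 is a quadratic residue iff 104^53 ≡ 1 (mod 107), and a non-residue iff it is ≡ −1.
Repeated squaring mod 107: 104^2 = 10816 ≡ 9; 104^4 ≡ 9² = 81 ≡ 81; 104^8 ≡ 81² = 6561 ≡ 34; 104^16 ≡ 34² = 1156 ≡ 86; 104^32 ≡ 86² = 7396 ≡ 13.
Since 53 = 32 + 16 + 4 + 1, 104^53 ≡ 13 · 86 · 81 · 104; multiplying out mod 107: 13·86 = 1118 ≡ 48, then 48·81 = 3888 ≡ 36, then 36·104 = 3744 ≡ 106. Thus 104^53 ≡ 106 ≡ −1 (mod 107).
The value −1 means 104 is a non-residue modulo 107, so x² ≡ 104 (mod 107) is impossible.

No such integer exists.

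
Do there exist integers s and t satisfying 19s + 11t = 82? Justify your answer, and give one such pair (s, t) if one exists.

Since gcd(19, 11) = 1, every integer is an integer combination of 19 and 11.
Dividing repeatedly: 19 = 1·11 + 8, 11 = 1·8 + 3, 8 = 2·3 + 2, 3 = 1·2 + 1, 2 = 2·1 + 0.
Unwinding: 1 = 3 − 1·2 = 3 − (8 − 2·3) = −8 + 3·3 = −8 + 3·(11 − 1·8) = 3·11 − 4·8 = 3·11 − 4·(19 − 1·11) = −4·19 + 7·11, i.e. 19·(-4) + 11·7 = 1.
Multiplying through by 82: s = (-4)·82 = -328, t = 7·82 = 574 is a solution.
Adding 30·11 to s and subtracting 30·19 from t gives the tidier solution (2, 4).
Indeed 19·2 + 11·4 = 38 + 44 = 82.

s = 2, t = 4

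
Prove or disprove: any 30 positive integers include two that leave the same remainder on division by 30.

No; for instance {123, 124, 125, 126, 127, 128, 129, 130, 131, 132, 133, 134, 135, 136, 137, 138, 139, 140, 141, 142, 143, 144, 145, 146, 147, 148, 149, 150, 151, 152} is a counterexample.

Take the 30 consecutive integers 123, 124, …, 152: their residues mod 30 are all distinct because 30 ≤ 30.
So no two of them leave the same remainder on division by 30; the claim fails for this set.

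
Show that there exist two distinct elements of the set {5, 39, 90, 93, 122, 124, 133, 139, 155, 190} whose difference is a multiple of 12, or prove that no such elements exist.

There is no such pair.

Residues mod 12: 5↦5, 39↦3, 90↦6, 93↦9, 122↦2, 124↦4, 133↦1, 139↦7, 155↦11, 190↦10.
All 10 residues are distinct, so no two elements differ by a multiple of 12.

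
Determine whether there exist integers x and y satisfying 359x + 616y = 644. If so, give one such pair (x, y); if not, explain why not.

x = 532, y = -309

Since gcd(359, 616) = 1, every integer is an integer combination of 359 and 616.
Euclidean algorithm: 616 = 1·359 + 257, 359 = 1·257 + 102, 257 = 2·102 + 53, 102 = 1·53 + 49, 53 = 1·49 + 4, 49 = 12·4 + 1, 4 = 4·1 + 0.
Unwinding: 1 = 49 − 12·4 = 49 − 12·(53 − 1·49) = −12·53 + 13·49 = −12·53 + 13·(102 − 1·53) = 13·102 − 25·53 = 13·102 − 25·(257 − 2·102) = −25·257 + 63·102 = −25·257 + 63·(359 − 1·257) = 63·359 − 88·257 = 63·359 − 88·(616 − 1·359) = −88·616 + 151·359, i.e. 359·151 + 616·(-88) = 1.
Scaling by 644 gives the particular solution (x, y) = (97244, -56672).
Subtracting 157·616 from x and adding 157·359 to y gives the tidier solution (532, -309).
Indeed 359·532 + 616·(-309) = 190988 − 190344 = 644.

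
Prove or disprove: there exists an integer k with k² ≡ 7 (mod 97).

No, no such integer exists.

97 is prime, so by Euler's criterion 7 is a square mod 97 iff 7^((97−1)/2) = 7^48 ≡ 1 (mod 97).
Repeated squaring mod 97: 7^2 = 49 ≡ 49; 7^4 ≡ 49² = 2401 ≡ 73; 7^8 ≡ 73² = 5329 ≡ 91; 7^16 ≡ 91² = 8281 ≡ 36; 7^32 ≡ 36² = 1296 ≡ 35.
Since 48 = 32 + 16, 7^48 ≡ 35 · 36; multiplying out mod 97: 35·36 = 1260 ≡ 96. Thus 7^48 ≡ 96 ≡ −1 (mod 97).
By Euler's criterion 7 is a quadratic non-residue mod 97: no k satisfies k² ≡ 7 (mod 97).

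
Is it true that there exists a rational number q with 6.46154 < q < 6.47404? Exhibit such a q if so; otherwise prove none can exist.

q = 97/15

Scale by 15: the interval becomes (96.92310, 97.11060), which contains the integer 97.
Dividing back, 6.46154 < 97/15 < 6.47404, and 97/15 is rational.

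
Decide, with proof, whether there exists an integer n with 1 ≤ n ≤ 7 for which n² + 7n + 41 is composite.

n = 1

At n = 1: 1² + 7·1 + 41 = 49 = 7·7, which is composite.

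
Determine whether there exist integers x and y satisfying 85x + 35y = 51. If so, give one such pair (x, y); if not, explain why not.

Any value of 85x + 35y is a multiple of gcd(85, 35) = 5.
But 51 is not a multiple of 5 (it leaves remainder 1).
Therefore 85x + 35y = 51 has no solution in integers.

There are no such integers.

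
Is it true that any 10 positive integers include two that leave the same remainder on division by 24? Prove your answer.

No, the set {39, 40, 41, 42, 43, 44, 45, 46, 47, 48} is a counterexample.

Try 10 consecutive integers, 39, 40, …, 48. Their remainders mod 24 are 15, 16, 17, 18, 19, 20, 21, 22, 23, 0 — pairwise different, as any 10 ≤ 24 consecutive integers have distinct residues.
Hence this collection has no pair with equal remainders mod 24, disproving the claim.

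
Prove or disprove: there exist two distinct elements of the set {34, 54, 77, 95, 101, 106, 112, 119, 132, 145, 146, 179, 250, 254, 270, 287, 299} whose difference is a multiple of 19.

Two integers differ by a multiple of 19 exactly when they have the same residue mod 19. The residues are 34↦15, 54↦16, 77↦1, 95↦0, 101↦6, 106↦11, 112↦17, 119↦5, 132↦18, 145↦12, 146↦13, 179↦8, 250↦3, 254↦7, 270↦4, 287↦2, 299↦14.
All 17 residues are distinct, so no two elements differ by a multiple of 19.

There is no such pair.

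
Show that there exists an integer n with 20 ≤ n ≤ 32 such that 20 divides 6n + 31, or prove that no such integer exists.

No, no such integer n in that range exists.

The values of 6n + 31 for n = 20, 21, …, 32 are 151, 157, 163, 169, 175, 181, 187, 193, 199, 205, 211, 217, 223; reduced mod 20 these are 11, 17, 3, 9, 15, 1, 7, 13, 19, 5, 11, 17, 3.
None is 0, so 20 never divides 6n + 31 on this range.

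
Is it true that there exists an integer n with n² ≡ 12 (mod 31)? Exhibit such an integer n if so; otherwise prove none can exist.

No such integer exists.

31 is prime, so by Euler's criterion 12 is a square mod 31 iff 12^((31−1)/2) = 12^15 ≡ 1 (mod 31).
Repeated squaring mod 31: 12^2 = 144 ≡ 20; 12^4 ≡ 20² = 400 ≡ 28; 12^8 ≡ 28² = 784 ≡ 9.
Since 15 = 8 + 4 + 2 + 1, 12^15 ≡ 9 · 28 · 20 · 12; multiplying out mod 31: 9·28 = 252 ≡ 4, then 4·20 = 80 ≡ 18, then 18·12 = 216 ≡ 30. Thus 12^15 ≡ 30 ≡ −1 (mod 31).
The value −1 means 12 is a non-residue modulo 31, so n² ≡ 12 (mod 31) is impossible.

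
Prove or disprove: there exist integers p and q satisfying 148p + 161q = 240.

148 and 161 are coprime, so 148p + 161q ranges over all of ℤ.
Run the Euclidean algorithm on 161 and 148: 161 = 1·148 + 13, 148 = 11·13 + 5, 13 = 2·5 + 3, 5 = 1·3 + 2, 3 = 1·2 + 1, 2 = 2·1 + 0.
Back-substituting, 1 = 3 − 1·2 = 3 − (5 − 1·3) = −5 + 2·3 = −5 + 2·(13 − 2·5) = 2·13 − 5·5 = 2·13 − 5·(148 − 11·13) = −5·148 + 57·13 = −5·148 + 57·(161 − 1·148) = 57·161 − 62·148; that is, 148·(-62) + 161·57 = 1.
Multiplying through by 240: p = (-62)·240 = -14880, q = 57·240 = 13680 is a solution.
Adding 93·161 to p and subtracting 93·148 from q gives the tidier solution (93, -84).
Indeed 148·93 + 161·(-84) = 13764 − 13524 = 240.

p = 93, q = -84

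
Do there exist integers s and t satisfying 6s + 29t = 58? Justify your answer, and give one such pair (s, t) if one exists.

s = 0, t = 2

6 and 29 are coprime, so 6s + 29t ranges over all of ℤ.
Dividing repeatedly: 29 = 4·6 + 5, 6 = 1·5 + 1, 5 = 5·1 + 0.
Unwinding: 1 = 6 − 1·5 = 6 − (29 − 4·6) = −29 + 5·6, i.e. 6·5 + 29·(-1) = 1.
Multiplying through by 58: s = 5·58 = 290, t = (-1)·58 = -58 is a solution.
Shifting by a multiple of (29, −6) keeps it a solution: s = 290 − 10·29 = 0, t = -58 + 10·6 = 2.
Indeed 6·0 + 29·2 = 0 + 58 = 58.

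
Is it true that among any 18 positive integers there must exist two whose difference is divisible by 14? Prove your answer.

Yes.

There are exactly 14 possible remainders on division by 14.
With 18 integers and only 14 classes, the pigeonhole principle forces two of them, say a and b, into the same class.
Equal remainders mean a − b ≡ 0 (mod 14), so 14 divides their difference.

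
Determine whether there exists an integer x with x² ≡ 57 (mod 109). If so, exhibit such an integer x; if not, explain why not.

No, no such integer exists.

Apply Euler's criterion with the prime 109: 57 is a quadratic residue iff 57^54 ≡ 1 (mod 109), and a non-residue iff it is ≡ −1.
Repeated squaring mod 109: 57^2 = 3249 ≡ 88; 57^4 ≡ 88² = 7744 ≡ 5; 57^8 ≡ 5² = 25 ≡ 25; 57^16 ≡ 25² = 625 ≡ 80; 57^32 ≡ 80² = 6400 ≡ 78.
Since 54 = 32 + 16 + 4 + 2, 57^54 ≡ 78 · 80 · 5 · 88; multiplying out mod 109: 78·80 = 6240 ≡ 27, then 27·5 = 135 ≡ 26, then 26·88 = 2288 ≡ 108. Thus 57^54 ≡ 108 ≡ −1 (mod 109).
The value −1 means 57 is a non-residue modulo 109, so x² ≡ 57 (mod 109) is impossible.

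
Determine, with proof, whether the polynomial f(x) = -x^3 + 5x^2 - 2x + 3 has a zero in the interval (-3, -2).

The endpoint values f(-3) = 81 and f(-2) = 35 are both positive. Claim: f(x) > 0 for every x in (-3, -2).
Substitute x = -2 − u, where 0 < u < 1 on the interval. Expanding, f(-2 − u) = u^3 + 11u^2 + 34u + 35.
All 4 nonzero coefficients of this polynomial in u are positive; hence for u > 0 the value is a sum of positive terms (the constant 35 among them).
So f is strictly positive on (-3, -2); no root exists in the interval.

No such root exists.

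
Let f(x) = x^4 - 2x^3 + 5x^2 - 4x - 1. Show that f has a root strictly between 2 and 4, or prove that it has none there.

No.

The endpoint values f(2) = 11 and f(4) = 191 are both positive. Claim: f(x) > 0 for every x in (2, 4).
Substitute x = 2 + u, where 0 < u < 2 on the interval. Expanding, f(2 + u) = u^4 + 6u^3 + 17u^2 + 24u + 11.
All 5 nonzero coefficients of this polynomial in u are positive; hence for u > 0 the value is a sum of positive terms (the constant 11 among them).
So f is strictly positive on (2, 4); no root exists in the interval.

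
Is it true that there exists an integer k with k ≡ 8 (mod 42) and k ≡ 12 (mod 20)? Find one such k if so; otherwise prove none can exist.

Here gcd(42, 20) = 2, and both 8 and 12 leave remainder 0 mod 2, so the system is consistent.
The integers ≡ 8 (mod 42) are 8, 50, 92, …; their remainders mod 20 are 8, 10, 12, so k = 92 is the first that is ≡ 12 (mod 20).
Verify: 92 = 2·42 + 8 and 92 = 4·20 + 12. ✓

k = 92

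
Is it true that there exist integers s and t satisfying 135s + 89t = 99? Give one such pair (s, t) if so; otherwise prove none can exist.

135 and 89 are coprime, so 135s + 89t ranges over all of ℤ.
Dividing repeatedly: 135 = 1·89 + 46, 89 = 1·46 + 43, 46 = 1·43 + 3, 43 = 14·3 + 1, 3 = 3·1 + 0.
Working back up the chain: 1 = 43 − 14·3 = 43 − 14·(46 − 1·43) = −14·46 + 15·43 = −14·46 + 15·(89 − 1·46) = 15·89 − 29·46 = 15·89 − 29·(135 − 1·89) = −29·135 + 44·89. So 135·(-29) + 89·44 = 1.
Scaling by 99 gives the particular solution (s, t) = (-2871, 4356).
Shifting by a multiple of (89, −135) keeps it a solution: s = -2871 + 33·89 = 66, t = 4356 − 33·135 = -99.
Check: 135·66 + 89·(-99) = 8910 − 8811 = 99. ✓

s = 66, t = -99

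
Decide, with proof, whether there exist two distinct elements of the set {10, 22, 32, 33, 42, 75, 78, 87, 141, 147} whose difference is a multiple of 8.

10 and 42 are such a pair.

Both 10 and 42 leave remainder 2 on division by 8; their difference 32 = 4·8 is a multiple of 8.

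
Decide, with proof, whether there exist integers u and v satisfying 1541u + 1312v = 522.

u = 770, v = -904

1541 and 1312 are coprime, so 1541u + 1312v ranges over all of ℤ.
Run the Euclidean algorithm on 1541 and 1312: 1541 = 1·1312 + 229, 1312 = 5·229 + 167, 229 = 1·167 + 62, 167 = 2·62 + 43, 62 = 1·43 + 19, 43 = 2·19 + 5, 19 = 3·5 + 4, 5 = 1·4 + 1, 4 = 4·1 + 0.
Back-substituting, 1 = 5 − 1·4 = 5 − (19 − 3·5) = −19 + 4·5 = −19 + 4·(43 − 2·19) = 4·43 − 9·19 = 4·43 − 9·(62 − 1·43) = −9·62 + 13·43 = −9·62 + 13·(167 − 2·62) = 13·167 − 35·62 = 13·167 − 35·(229 − 1·167) = −35·229 + 48·167 = −35·229 + 48·(1312 − 5·229) = 48·1312 − 275·229 = 48·1312 − 275·(1541 − 1·1312) = −275·1541 + 323·1312; that is, 1541·(-275) + 1312·323 = 1.
Times 522: 1541·(-143550) + 1312·168606 = 522, so (-143550, 168606) solves it.
Shifting by a multiple of (1312, −1541) keeps it a solution: u = -143550 + 110·1312 = 770, v = 168606 − 110·1541 = -904.
Indeed 1541·770 + 1312·(-904) = 1186570 − 1186048 = 522.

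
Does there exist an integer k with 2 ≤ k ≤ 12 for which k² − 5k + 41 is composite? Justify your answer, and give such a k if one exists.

At k = 10: 10² − 5·10 + 41 = 91 = 7·13, which is composite.

k = 10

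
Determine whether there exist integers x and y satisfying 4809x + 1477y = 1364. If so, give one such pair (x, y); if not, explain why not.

Both 4809 and 1477 are divisible by gcd(4809, 1477) = 7, hence so is any combination 4809x + 1477y.
But 1364 is not a multiple of 7 (it leaves remainder 6).
So the equation is unsolvable over ℤ.

No such integers exist.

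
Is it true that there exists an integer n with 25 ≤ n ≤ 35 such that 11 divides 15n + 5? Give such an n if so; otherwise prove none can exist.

n = 29

At n = 29 we get 15·29 + 5 = 440, and 440 = 11·40.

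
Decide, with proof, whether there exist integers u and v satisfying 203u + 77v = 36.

There are no such integers.

gcd(203, 77) = 7, so every integer of the form 203u + 77v is a multiple of 7.
However 36 leaves remainder 1 on division by 7.
Hence no integers u, v satisfy the equation.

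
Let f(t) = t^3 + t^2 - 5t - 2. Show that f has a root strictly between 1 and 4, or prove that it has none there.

f(1) = -5 and f(4) = 58, which have opposite signs.
f is continuous everywhere (it is a polynomial), in particular on [1, 4].
By the Intermediate Value Theorem, f takes the value 0 somewhere in the open interval.

Yes, f has a root in the interval.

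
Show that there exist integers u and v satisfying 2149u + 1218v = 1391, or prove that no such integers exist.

Both 2149 and 1218 are divisible by gcd(2149, 1218) = 7, hence so is any combination 2149u + 1218v.
But 1391 is not a multiple of 7 (it leaves remainder 5).
So the equation is unsolvable over ℤ.

No such integers exist.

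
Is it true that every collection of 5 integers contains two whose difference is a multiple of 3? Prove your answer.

Yes.

There are exactly 3 possible remainders on division by 3.
Since 5 > 3, two of the 5 integers must share a residue class by the pigeonhole principle; call them a and b.
Their difference a − b is then a multiple of 3.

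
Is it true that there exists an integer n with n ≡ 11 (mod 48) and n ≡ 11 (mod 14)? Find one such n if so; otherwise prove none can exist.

gcd(48, 14) = 2. A simultaneous solution exists iff 11 ≡ 11 (mod 2); here 11 mod 2 = 1 = 11 mod 2, so it does.
In fact n = 11 itself already satisfies 11 mod 14 = 11.
Indeed 11 ≡ 11 (mod 48) and 11 ≡ 11 (mod 14).

n = 11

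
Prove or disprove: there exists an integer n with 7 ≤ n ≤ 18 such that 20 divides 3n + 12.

n = 16

n = 16 works, since 3·16 + 12 = 60 = 3·20.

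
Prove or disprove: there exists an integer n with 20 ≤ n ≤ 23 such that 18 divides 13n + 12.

No such integer n in that range exists.

At n = 20, 13·20 + 12 = 272 ≡ 2 (mod 18), and each step in n adds 13, giving residues 2, 15, 10, 5 for n = 20, 21, 22, 23.
None is 0, so 18 never divides 13n + 12 on this range.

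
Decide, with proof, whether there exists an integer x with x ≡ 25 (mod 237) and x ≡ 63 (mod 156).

There is no such integer.

Both moduli are multiples of 3 = gcd(237, 156), so any solution would satisfy x ≡ 25 and x ≡ 63 modulo 3 simultaneously.
However 25 ≡ 1 and 63 ≡ 0 (mod 3), and 1 ≠ 0.
So no integer satisfies both congruences.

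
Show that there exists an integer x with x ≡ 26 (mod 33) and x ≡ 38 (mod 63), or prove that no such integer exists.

gcd(33, 63) = 3. A simultaneous solution exists iff 26 ≡ 38 (mod 3); here 26 mod 3 = 2 = 38 mod 3, so it does.
Write x = 26 + 33t. Then 33t ≡ 38 − 26 ≡ 12 (mod 63); dividing through by 3 gives 11t ≡ 4 (mod 21).
To invert 11 modulo 21: 21 = 1·11 + 10, 11 = 1·10 + 1, 10 = 10·1 + 0, and unwinding, 1 = 11 − 1·10 = 11 − (21 − 1·11) = −21 + 2·11. Thus 11⁻¹ ≡ 2 (mod 21).
Therefore t ≡ 2·4 = 8 (mod 21).
Then x = 26 + 33·8 = 290.
Indeed 290 ≡ 26 (mod 33) and 290 ≡ 38 (mod 63).

x = 290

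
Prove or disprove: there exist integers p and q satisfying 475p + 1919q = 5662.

p = 20, q = -2

Since gcd(475, 1919) = 19 and 5662 = 19·298, Bézout's identity guarantees a solution.
Dividing through by 19 reduces the equation to 25p + 101q = 298.
Dividing repeatedly: 101 = 4·25 + 1, 25 = 25·1 + 0.
Working back up the chain: 1 = 101 − 4·25. So 25·(-4) + 101·1 = 1.
Scaling by 298 gives the particular solution (p, q) = (-1192, 298).
Adding 12·101 to p and subtracting 12·25 from q gives the tidier solution (20, -2).
Check: 475·20 + 1919·(-2) = 9500 − 3838 = 5662. ✓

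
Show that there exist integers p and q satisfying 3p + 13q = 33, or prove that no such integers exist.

p = 11, q = 0

3 and 13 are coprime, so 3p + 13q ranges over all of ℤ.
Euclidean algorithm: 13 = 4·3 + 1, 3 = 3·1 + 0.
Back-substituting, 1 = 13 − 4·3; that is, 3·(-4) + 13·1 = 1.
Scaling by 33 gives the particular solution (p, q) = (-132, 33).
Adding 11·13 to p and subtracting 11·3 from q gives the tidier solution (11, 0).
Check: 3·11 + 13·0 = 33 + 0 = 33. ✓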